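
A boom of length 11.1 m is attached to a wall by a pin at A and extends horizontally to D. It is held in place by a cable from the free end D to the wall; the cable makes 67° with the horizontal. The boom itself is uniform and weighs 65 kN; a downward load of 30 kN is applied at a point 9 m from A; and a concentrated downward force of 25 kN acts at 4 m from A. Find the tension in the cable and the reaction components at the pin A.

ΣM about A: T·sin67°·11.1 − 65·5.55 − 30·9 − 25·4 = 0 → T = 730.75/(11.1·0.920505) = 71.5187 ≈ 71.52 kN.
ΣF_x = 0: A_x − T·cos67° = 0 → A_x = 71.5187 × 0.390731 = 27.94 kN.
ΣF_y = 0: A_y + T·sin67° − 65 − 30 − 25 = 0 → A_y = 120 − 71.5187 × 0.920505 = 54.17 kN.

T = 71.52 kN, A_x = 27.94 kN, A_y = 54.17 kN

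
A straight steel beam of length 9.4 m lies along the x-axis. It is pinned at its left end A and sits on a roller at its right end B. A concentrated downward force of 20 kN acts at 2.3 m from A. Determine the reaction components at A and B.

A_x = 0, A_y = 15.11 kN, B_y = 4.894 kN

ΣM about A: B_y·9.4 − 20·2.3 = 0 → B_y = 46/9.4 = 4.89362 ≈ 4.894 kN.
ΣF_y = 0: A_y + 4.89362 − 20 = 0 → A_y = 15.11 kN.
ΣF_x = 0: no horizontal applied forces, so A_x = 0.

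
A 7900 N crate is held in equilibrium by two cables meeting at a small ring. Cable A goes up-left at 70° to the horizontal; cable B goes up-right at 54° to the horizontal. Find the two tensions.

T_A = 5601 N, T_B = 3259 N

ΣF_x = 0: −T_A·cos70° + T_B·cos54° = 0 → T_B = 0.581879·T_A.
ΣF_y = 0: T_A·sin70° + T_B·sin54° = 7900.
Substitute: T_A·(0.939693 + 0.581879·0.809017) = 7900 → T_A = 5601.08 ≈ 5601 N.
Then T_B = 0.581879 × 5601.08 = 3259 N.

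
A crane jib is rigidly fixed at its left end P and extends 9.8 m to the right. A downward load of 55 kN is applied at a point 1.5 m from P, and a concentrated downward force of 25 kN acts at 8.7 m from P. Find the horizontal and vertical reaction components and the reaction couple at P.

ΣF_x = 0: P_x = 0.
ΣF_y = 0: P_y − 55 − 25 = 0 → P_y = 80.00 kN.
ΣM about P: M_P − 55·1.5 − 25·8.7 = 0 → M_P = 300.0 kN·m.

P_x = 0, P_y = 80.00 kN, M_P = 300.0 kN·m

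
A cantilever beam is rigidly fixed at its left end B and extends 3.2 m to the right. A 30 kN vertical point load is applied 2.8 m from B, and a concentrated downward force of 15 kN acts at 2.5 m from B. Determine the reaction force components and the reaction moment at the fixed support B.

B_x = 0, B_y = 45.00 kN, M_B = 121.5 kN·m

ΣF_x = 0: B_x = 0.
ΣF_y = 0: B_y − 30 − 15 = 0 → B_y = 45.00 kN.
ΣM about B: M_B − 30·2.8 − 15·2.5 = 0 → M_B = 121.5 kN·m.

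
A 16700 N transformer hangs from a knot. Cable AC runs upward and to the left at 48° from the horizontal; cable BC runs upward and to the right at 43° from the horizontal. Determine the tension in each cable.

ΣF_x = 0: −T_AC·cos48° + T_BC·cos43° = 0 → T_BC = 0.914921·T_AC.
ΣF_y = 0: T_AC·sin48° + T_BC·sin43° = 16700.
Substitute: T_AC·(0.743145 + 0.914921·0.681998) = 16700 → T_AC = 12215.5 ≈ 12220 N.
Then T_BC = 0.914921 × 12215.5 = 11180 N.

T_AC = 12220 N, T_BC = 11180 N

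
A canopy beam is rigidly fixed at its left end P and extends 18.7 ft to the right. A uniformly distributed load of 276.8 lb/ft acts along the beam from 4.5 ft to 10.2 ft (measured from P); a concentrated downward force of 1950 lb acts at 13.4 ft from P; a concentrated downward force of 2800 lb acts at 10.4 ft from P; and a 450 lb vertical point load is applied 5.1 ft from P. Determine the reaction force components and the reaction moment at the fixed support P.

Resultant of the distributed load: 276.8 × 5.7 = 1577.76 lb at 7.35 ft from P.
ΣF_x = 0: P_x = 0.
ΣF_y = 0: P_y − 276.8·5.7 − 1950 − 2800 − 450 = 0 → P_y = 6778 lb.
ΣM about P: M_P − (276.8·5.7)·7.35 − 1950·13.4 − 2800·10.4 − 450·5.1 = 0 → M_P = 69140 lb·ft.

P_x = 0, P_y = 6778 lb, M_P = 69140 lb·ft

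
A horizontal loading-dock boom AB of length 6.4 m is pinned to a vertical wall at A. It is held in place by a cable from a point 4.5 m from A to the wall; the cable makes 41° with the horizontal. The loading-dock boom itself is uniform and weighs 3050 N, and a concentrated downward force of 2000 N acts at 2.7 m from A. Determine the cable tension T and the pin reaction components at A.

T = 5135 N, A_x = 3875 N, A_y = 1681 N

ΣM about A: T·sin41°·4.5 − 3050·3.2 − 2000·2.7 = 0 → T = 15160/(4.5·0.656059) = 5135.04 ≈ 5135 N.
ΣF_x = 0: A_x − T·cos41° = 0 → A_x = 5135.04 × 0.75471 = 3875 N.
ΣF_y = 0: A_y + T·sin41° − 3050 − 2000 = 0 → A_y = 5050 − 5135.04 × 0.656059 = 1681 N.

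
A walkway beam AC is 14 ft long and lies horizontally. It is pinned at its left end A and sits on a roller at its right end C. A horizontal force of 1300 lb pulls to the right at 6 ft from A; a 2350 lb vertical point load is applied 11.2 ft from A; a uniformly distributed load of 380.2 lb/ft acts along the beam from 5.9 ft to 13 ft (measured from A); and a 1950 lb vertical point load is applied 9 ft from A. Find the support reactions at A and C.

Resultant of the distributed load: 380.2 × 7.1 = 2699.42 lb at 9.45 ft from A.
Taking moments about A: C_y·14 − 2350·11.2 − (380.2·7.1)·9.45 − 1950·9 = 0 → C_y = 69379.519/14 = 4955.68 ≈ 4956 lb.
ΣF_y = 0: A_y + 4955.68 − 2350 − 380.2·7.1 − 1950 = 0 → A_y = 2044 lb.
ΣF_x = 0: A_x + 1300 = 0 → A_x = -1300 lb.

A_x = -1300 lb, A_y = 2044 lb, C_y = 4956 lb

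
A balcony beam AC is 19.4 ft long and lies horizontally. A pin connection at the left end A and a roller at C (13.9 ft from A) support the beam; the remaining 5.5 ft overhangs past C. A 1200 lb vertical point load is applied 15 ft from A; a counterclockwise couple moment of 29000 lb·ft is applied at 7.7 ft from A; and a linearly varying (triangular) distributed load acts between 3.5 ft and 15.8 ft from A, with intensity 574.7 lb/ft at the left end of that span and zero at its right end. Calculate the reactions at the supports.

Resultant of the triangular load: ½ × 574.7 × 12.3 = 3534.405 lb, acting at 7.6 ft from A (one-third of the span from the peak).
Moments about A: C_y·13.9 − 1200·15 + 29000 − (½·574.7·12.3)·7.6 = 0 → C_y = 15861.478/13.9 = 1141.11 ≈ 1141 lb.
ΣF_y = 0: A_y + 1141.11 − 1200 − ½·574.7·12.3 = 0 → A_y = 3593 lb.
ΣF_x = 0: no horizontal applied forces, so A_x = 0.

A_x = 0, A_y = 3593 lb, C_y = 1141 lb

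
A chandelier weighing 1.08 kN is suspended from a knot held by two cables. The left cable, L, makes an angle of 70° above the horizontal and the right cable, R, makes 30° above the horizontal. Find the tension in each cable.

T_L = 0.9497 kN, T_R = 0.3751 kN

ΣF_x = 0: −T_L·cos70° + T_R·cos30° = 0 → T_R = 0.394931·T_L.
ΣF_y = 0: T_L·sin70° + T_R·sin30° = 1.08.
Substitute: T_L·(0.939693 + 0.394931·0.5) = 1.08 → T_L = 0.949736 ≈ 0.9497 kN.
Then T_R = 0.394931 × 0.949736 = 0.3751 kN.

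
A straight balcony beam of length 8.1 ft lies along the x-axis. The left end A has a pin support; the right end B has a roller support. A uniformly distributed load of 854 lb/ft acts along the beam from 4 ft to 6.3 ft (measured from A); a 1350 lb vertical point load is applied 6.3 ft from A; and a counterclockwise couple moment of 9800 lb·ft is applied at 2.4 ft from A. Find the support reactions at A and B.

Resultant of the distributed load: 854 × 2.3 = 1964.2 lb at 5.15 ft from A.
ΣM about A: B_y·8.1 − (854·2.3)·5.15 − 1350·6.3 + 9800 = 0 → B_y = 8820.63/8.1 = 1088.97 ≈ 1089 lb.
ΣF_y = 0: A_y + 1088.97 − 854·2.3 − 1350 = 0 → A_y = 2225 lb.
ΣF_x = 0: no horizontal applied forces, so A_x = 0.

A_x = 0, A_y = 2225 lb, B_y = 1089 lb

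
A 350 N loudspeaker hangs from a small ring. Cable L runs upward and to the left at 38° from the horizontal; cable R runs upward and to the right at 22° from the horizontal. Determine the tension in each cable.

T_L = 374.7 N, T_R = 318.5 N

ΣF_x = 0: −T_L·cos38° + T_R·cos22° = 0 → T_R = 0.849897·T_L.
ΣF_y = 0: T_L·sin38° + T_R·sin22° = 350.
Substitute: T_L·(0.615661 + 0.849897·0.374607) = 350 → T_L = 374.717 ≈ 374.7 N.
Then T_R = 0.849897 × 374.717 = 318.5 N.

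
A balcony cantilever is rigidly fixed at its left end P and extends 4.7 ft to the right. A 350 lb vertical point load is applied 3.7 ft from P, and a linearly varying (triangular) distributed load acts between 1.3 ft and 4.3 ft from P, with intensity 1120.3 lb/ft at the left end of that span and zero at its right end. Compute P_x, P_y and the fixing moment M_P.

P_x = 0, P_y = 2030 lb, M_P = 5160 lb·ft

Resultant of the triangular load: ½ × 1120.3 × 3 = 1680.45 lb, acting at 2.3 ft from P (one-third of the span from the peak).
ΣF_x = 0: P_x = 0.
ΣF_y = 0: P_y − 350 − ½·1120.3·3 = 0 → P_y = 2030 lb.
ΣM about P: M_P − 350·3.7 − (½·1120.3·3)·2.3 = 0 → M_P = 5160 lb·ft.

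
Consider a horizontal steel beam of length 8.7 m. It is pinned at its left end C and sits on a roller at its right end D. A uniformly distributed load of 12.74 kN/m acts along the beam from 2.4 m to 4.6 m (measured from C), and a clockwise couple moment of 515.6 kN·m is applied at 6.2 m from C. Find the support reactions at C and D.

C_x = 0, C_y = -42.51 kN, D_y = 70.54 kN

Resultant of the distributed load: 12.74 × 2.2 = 28.028 kN at 3.5 m from C.
Moments about C: D_y·8.7 − (12.74·2.2)·3.5 − 515.6 = 0 → D_y = 613.698/8.7 = 70.54 kN.
ΣF_y = 0: C_y + 70.54 − 12.74·2.2 = 0 → C_y = -42.51 kN.
ΣF_x = 0: no horizontal applied forces, so C_x = 0.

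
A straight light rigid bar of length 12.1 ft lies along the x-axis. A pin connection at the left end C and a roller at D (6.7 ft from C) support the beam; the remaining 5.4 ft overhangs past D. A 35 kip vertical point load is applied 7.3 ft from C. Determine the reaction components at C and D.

Taking moments about C: D_y·6.7 − 35·7.3 = 0 → D_y = 255.5/6.7 = 38.1343 ≈ 38.13 kip.
ΣF_y = 0: C_y + 38.1343 − 35 = 0 → C_y = -3.134 kip.
ΣF_x = 0: no horizontal applied forces, so C_x = 0.

C_x = 0, C_y = -3.134 kip, D_y = 38.13 kip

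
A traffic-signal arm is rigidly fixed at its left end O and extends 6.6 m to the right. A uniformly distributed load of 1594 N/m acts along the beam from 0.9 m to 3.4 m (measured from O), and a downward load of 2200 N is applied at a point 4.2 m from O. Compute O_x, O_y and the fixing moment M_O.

Resultant of the distributed load: 1594 × 2.5 = 3985 N at 2.15 m from O.
ΣF_x = 0: O_x = 0.
ΣF_y = 0: O_y − 1594·2.5 − 2200 = 0 → O_y = 6185 N.
ΣM about O: M_O − (1594·2.5)·2.15 − 2200·4.2 = 0 → M_O = 17810 N·m.

O_x = 0, O_y = 6185 N, M_O = 17810 N·m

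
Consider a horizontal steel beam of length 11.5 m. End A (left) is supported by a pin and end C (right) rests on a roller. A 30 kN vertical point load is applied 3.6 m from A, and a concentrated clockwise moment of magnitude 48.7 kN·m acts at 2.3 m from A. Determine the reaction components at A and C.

ΣM about A: C_y·11.5 − 30·3.6 − 48.7 = 0 → C_y = 156.7/11.5 = 13.6261 ≈ 13.63 kN.
ΣF_y = 0: A_y + 13.6261 − 30 = 0 → A_y = 16.37 kN.
ΣF_x = 0: no horizontal applied forces, so A_x = 0.

A_x = 0, A_y = 16.37 kN, C_y = 13.63 kN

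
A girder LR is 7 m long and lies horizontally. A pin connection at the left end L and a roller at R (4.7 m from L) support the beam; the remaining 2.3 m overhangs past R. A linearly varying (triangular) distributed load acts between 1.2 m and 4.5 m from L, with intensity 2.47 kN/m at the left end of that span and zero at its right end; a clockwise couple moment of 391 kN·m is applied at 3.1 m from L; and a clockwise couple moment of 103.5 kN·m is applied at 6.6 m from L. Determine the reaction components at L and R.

L_x = 0, L_y = -103.1 kN, R_y = 107.2 kN

Resultant of the triangular load: ½ × 2.47 × 3.3 = 4.0755 kN, acting at 2.3 m from L (one-third of the span from the peak).
Moments about L: R_y·4.7 − (½·2.47·3.3)·2.3 − 391 − 103.5 = 0 → R_y = 503.87365/4.7 = 107.207 ≈ 107.2 kN.
ΣF_y = 0: L_y + 107.207 − ½·2.47·3.3 = 0 → L_y = -103.1 kN.
ΣF_x = 0: no horizontal applied forces, so L_x = 0.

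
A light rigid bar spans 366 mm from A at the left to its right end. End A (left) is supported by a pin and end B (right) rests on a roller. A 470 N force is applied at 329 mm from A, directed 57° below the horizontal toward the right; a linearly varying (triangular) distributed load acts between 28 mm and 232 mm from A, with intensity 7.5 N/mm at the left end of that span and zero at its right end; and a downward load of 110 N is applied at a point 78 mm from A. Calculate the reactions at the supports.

A_x = -256.0 N, A_y = 690.7 N, B_y = 578.4 N

Resultant of the triangular load: ½ × 7.5 × 204 = 765 N, acting at 96 mm from A (one-third of the span from the peak).
Moments about A: B_y·366 − 470·sin57°·329 − (½·7.5·204)·96 − 110·78 = 0 → B_y = 211704/366 = 578.426 ≈ 578.4 N.
ΣF_y = 0: A_y + 578.426 − 470·sin57° − ½·7.5·204 − 110 = 0 → A_y = 690.7 N.
ΣF_x = 0: A_x + 470·cos57° = 0 → A_x = -256.0 N.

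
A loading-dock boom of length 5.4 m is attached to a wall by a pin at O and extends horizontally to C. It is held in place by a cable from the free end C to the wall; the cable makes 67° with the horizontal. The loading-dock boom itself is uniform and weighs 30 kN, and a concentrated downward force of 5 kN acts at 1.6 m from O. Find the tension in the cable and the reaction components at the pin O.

T = 17.90 kN, O_x = 6.996 kN, O_y = 18.52 kN

ΣM about O: T·sin67°·5.4 − 30·2.7 − 5·1.6 = 0 → T = 89/(5.4·0.920505) = 17.9048 ≈ 17.90 kN.
ΣF_x = 0: O_x − T·cos67° = 0 → O_x = 17.9048 × 0.390731 = 6.996 kN.
ΣF_y = 0: O_y + T·sin67° − 30 − 5 = 0 → O_y = 35 − 17.9048 × 0.920505 = 18.52 kN.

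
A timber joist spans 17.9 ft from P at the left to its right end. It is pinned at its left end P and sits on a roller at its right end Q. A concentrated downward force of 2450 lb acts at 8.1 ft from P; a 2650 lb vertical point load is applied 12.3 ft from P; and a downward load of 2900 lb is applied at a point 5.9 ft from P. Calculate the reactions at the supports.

P_x = 0, P_y = 4115 lb, Q_y = 3885 lb

Taking moments about P: Q_y·17.9 − 2450·8.1 − 2650·12.3 − 2900·5.9 = 0 → Q_y = 69550/17.9 = 3885.47 ≈ 3885 lb.
ΣF_y = 0: P_y + 3885.47 − 2450 − 2650 − 2900 = 0 → P_y = 4115 lb.
ΣF_x = 0: no horizontal applied forces, so P_x = 0.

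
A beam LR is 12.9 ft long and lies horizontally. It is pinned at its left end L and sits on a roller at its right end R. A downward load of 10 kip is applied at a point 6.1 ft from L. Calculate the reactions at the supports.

L_x = 0, L_y = 5.271 kip, R_y = 4.729 kip

Moments about L: R_y·12.9 − 10·6.1 = 0 → R_y = 61/12.9 = 4.72868 ≈ 4.729 kip.
ΣF_y = 0: L_y + 4.72868 − 10 = 0 → L_y = 5.271 kip.
ΣF_x = 0: no horizontal applied forces, so L_x = 0.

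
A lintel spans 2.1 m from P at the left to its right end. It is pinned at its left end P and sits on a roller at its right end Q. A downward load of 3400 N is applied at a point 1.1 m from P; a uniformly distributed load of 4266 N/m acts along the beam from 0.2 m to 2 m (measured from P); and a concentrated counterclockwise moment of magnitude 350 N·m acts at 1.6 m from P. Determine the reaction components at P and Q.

P_x = 0, P_y = 5442 N, Q_y = 5637 N

Resultant of the distributed load: 4266 × 1.8 = 7678.8 N at 1.1 m from P.
Moments about P: Q_y·2.1 − 3400·1.1 − (4266·1.8)·1.1 + 350 = 0 → Q_y = 11836.68/2.1 = 5636.51 ≈ 5637 N.
ΣF_y = 0: P_y + 5636.51 − 3400 − 4266·1.8 = 0 → P_y = 5442 N.
ΣF_x = 0: no horizontal applied forces, so P_x = 0.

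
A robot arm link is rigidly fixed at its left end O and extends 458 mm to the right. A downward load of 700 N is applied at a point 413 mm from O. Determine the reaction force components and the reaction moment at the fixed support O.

O_x = 0, O_y = 700.0 N, M_O = 289100 N·mm

ΣF_x = 0: O_x = 0.
ΣF_y = 0: O_y − 700 = 0 → O_y = 700.0 N.
ΣM about O: M_O − 700·413 = 0 → M_O = 289100 N·mm.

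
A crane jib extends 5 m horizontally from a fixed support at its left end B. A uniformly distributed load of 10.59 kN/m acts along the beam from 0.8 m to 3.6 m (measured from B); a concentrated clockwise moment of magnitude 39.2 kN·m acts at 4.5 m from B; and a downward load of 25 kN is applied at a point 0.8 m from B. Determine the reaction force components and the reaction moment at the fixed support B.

B_x = 0, B_y = 54.65 kN, M_B = 124.4 kN·m

Resultant of the distributed load: 10.59 × 2.8 = 29.652 kN at 2.2 m from B.
ΣF_x = 0: B_x = 0.
ΣF_y = 0: B_y − 10.59·2.8 − 25 = 0 → B_y = 54.65 kN.
ΣM about B: M_B − (10.59·2.8)·2.2 − 39.2 − 25·0.8 = 0 → M_B = 124.4 kN·m.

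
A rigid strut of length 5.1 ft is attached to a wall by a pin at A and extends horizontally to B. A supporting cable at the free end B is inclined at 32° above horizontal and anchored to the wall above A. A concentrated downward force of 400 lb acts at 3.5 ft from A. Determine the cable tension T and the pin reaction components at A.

ΣM about A: T·sin32°·5.1 − 400·3.5 = 0 → T = 1400/(5.1·0.529919) = 518.022 ≈ 518.0 lb.
ΣF_x = 0: A_x − T·cos32° = 0 → A_x = 518.022 × 0.848048 = 439.3 lb.
ΣF_y = 0: A_y + T·sin32° − 400 = 0 → A_y = 400 − 518.022 × 0.529919 = 125.5 lb.

T = 518.0 lb, A_x = 439.3 lb, A_y = 125.5 lb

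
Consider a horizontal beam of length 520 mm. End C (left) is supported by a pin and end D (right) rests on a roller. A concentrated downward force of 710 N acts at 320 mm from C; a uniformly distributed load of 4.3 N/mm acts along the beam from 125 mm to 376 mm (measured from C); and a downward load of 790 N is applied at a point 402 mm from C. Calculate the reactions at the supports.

C_x = 0, C_y = 1012 N, D_y = 1568 N

Resultant of the distributed load: 4.3 × 251 = 1079.3 N at 250.5 mm from C.
Taking moments about C: D_y·520 − 710·320 − (4.3·251)·250.5 − 790·402 = 0 → D_y = 815144.65/520 = 1567.59 ≈ 1568 N.
ΣF_y = 0: C_y + 1567.59 − 710 − 4.3·251 − 790 = 0 → C_y = 1012 N.
ΣF_x = 0: no horizontal applied forces, so C_x = 0.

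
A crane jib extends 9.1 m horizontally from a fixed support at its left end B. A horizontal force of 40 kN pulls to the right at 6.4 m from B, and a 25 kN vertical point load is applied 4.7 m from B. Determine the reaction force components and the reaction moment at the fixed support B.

B_x = -40.00 kN, B_y = 25.00 kN, M_B = 117.5 kN·m

ΣF_x = 0: B_x + 40 = 0 → B_x = -40.00 kN.
ΣF_y = 0: B_y − 25 = 0 → B_y = 25.00 kN.
ΣM about B: M_B − 25·4.7 = 0 → M_B = 117.5 kN·m.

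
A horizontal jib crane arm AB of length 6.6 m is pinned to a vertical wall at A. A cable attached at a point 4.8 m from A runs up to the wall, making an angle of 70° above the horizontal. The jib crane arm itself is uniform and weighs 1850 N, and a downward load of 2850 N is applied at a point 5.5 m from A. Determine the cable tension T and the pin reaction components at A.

ΣM about A: T·sin70°·4.8 − 1850·3.3 − 2850·5.5 = 0 → T = 21780/(4.8·0.939693) = 4828.7 ≈ 4829 N.
ΣF_x = 0: A_x − T·cos70° = 0 → A_x = 4828.7 × 0.34202 = 1652 N.
ΣF_y = 0: A_y + T·sin70° − 1850 − 2850 = 0 → A_y = 4700 − 4828.7 × 0.939693 = 162.5 N.

T = 4829 N, A_x = 1652 N, A_y = 162.5 N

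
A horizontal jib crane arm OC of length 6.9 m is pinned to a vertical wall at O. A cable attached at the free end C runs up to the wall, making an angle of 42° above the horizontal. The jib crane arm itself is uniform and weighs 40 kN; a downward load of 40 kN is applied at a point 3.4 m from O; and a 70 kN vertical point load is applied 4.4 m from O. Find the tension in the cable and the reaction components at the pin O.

T = 126.1 kN, O_x = 93.68 kN, O_y = 65.65 kN

ΣM about O: T·sin42°·6.9 − 40·3.45 − 40·3.4 − 70·4.4 = 0 → T = 582/(6.9·0.669131) = 126.056 ≈ 126.1 kN.
ΣF_x = 0: O_x − T·cos42° = 0 → O_x = 126.056 × 0.743145 = 93.68 kN.
ΣF_y = 0: O_y + T·sin42° − 40 − 40 − 70 = 0 → O_y = 150 − 126.056 × 0.669131 = 65.65 kN.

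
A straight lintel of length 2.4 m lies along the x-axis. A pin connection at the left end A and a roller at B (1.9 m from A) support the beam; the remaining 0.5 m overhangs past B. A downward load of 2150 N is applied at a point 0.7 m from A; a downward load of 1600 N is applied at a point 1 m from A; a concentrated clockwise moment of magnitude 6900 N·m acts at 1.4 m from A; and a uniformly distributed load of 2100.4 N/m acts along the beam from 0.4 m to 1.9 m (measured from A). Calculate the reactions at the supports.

A_x = 0, A_y = -272.1 N, B_y = 7173 N

Resultant of the distributed load: 2100.4 × 1.5 = 3150.6 N at 1.15 m from A.
Moments about A: B_y·1.9 − 2150·0.7 − 1600·1 − 6900 − (2100.4·1.5)·1.15 = 0 → B_y = 13628.19/1.9 = 7172.73 ≈ 7173 N.
ΣF_y = 0: A_y + 7172.73 − 2150 − 1600 − 2100.4·1.5 = 0 → A_y = -272.1 N.
ΣF_x = 0: no horizontal applied forces, so A_x = 0.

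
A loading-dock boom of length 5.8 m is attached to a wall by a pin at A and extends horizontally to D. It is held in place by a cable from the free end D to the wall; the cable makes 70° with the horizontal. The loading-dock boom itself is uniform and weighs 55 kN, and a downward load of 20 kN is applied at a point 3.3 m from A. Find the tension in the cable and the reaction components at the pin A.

T = 41.37 kN, A_x = 14.15 kN, A_y = 36.12 kN

ΣM about A: T·sin70°·5.8 − 55·2.9 − 20·3.3 = 0 → T = 225.5/(5.8·0.939693) = 41.3745 ≈ 41.37 kN.
ΣF_x = 0: A_x − T·cos70° = 0 → A_x = 41.3745 × 0.34202 = 14.15 kN.
ΣF_y = 0: A_y + T·sin70° − 55 − 20 = 0 → A_y = 75 − 41.3745 × 0.939693 = 36.12 kN.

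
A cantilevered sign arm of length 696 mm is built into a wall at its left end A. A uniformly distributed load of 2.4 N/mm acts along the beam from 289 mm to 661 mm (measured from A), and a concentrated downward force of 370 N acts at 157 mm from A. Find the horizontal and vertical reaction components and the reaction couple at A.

A_x = 0, A_y = 1263 N, M_A = 482200 N·mm

Resultant of the distributed load: 2.4 × 372 = 892.8 N at 475 mm from A.
ΣF_x = 0: A_x = 0.
ΣF_y = 0: A_y − 2.4·372 − 370 = 0 → A_y = 1263 N.
ΣM about A: M_A − (2.4·372)·475 − 370·157 = 0 → M_A = 482200 N·mm.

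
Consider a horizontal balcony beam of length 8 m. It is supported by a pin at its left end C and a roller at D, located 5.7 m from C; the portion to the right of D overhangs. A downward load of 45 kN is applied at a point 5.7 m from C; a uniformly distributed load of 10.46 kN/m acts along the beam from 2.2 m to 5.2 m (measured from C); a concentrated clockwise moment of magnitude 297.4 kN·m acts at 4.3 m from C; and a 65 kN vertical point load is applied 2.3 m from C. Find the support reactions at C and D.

Resultant of the distributed load: 10.46 × 3 = 31.38 kN at 3.7 m from C.
ΣM about C: D_y·5.7 − 45·5.7 − (10.46·3)·3.7 − 297.4 − 65·2.3 = 0 → D_y = 819.506/5.7 = 143.773 ≈ 143.8 kN.
ΣF_y = 0: C_y + 143.773 − 45 − 10.46·3 − 65 = 0 → C_y = -2.393 kN.
ΣF_x = 0: no horizontal applied forces, so C_x = 0.

C_x = 0, C_y = -2.393 kN, D_y = 143.8 kN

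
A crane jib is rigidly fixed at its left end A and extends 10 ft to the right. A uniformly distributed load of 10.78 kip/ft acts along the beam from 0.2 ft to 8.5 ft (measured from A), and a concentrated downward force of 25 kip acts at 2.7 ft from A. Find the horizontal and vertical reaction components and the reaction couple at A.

Resultant of the distributed load: 10.78 × 8.3 = 89.474 kip at 4.35 ft from A.
ΣF_x = 0: A_x = 0.
ΣF_y = 0: A_y − 10.78·8.3 − 25 = 0 → A_y = 114.5 kip.
ΣM about A: M_A − (10.78·8.3)·4.35 − 25·2.7 = 0 → M_A = 456.7 kip·ft.

A_x = 0, A_y = 114.5 kip, M_A = 456.7 kip·ft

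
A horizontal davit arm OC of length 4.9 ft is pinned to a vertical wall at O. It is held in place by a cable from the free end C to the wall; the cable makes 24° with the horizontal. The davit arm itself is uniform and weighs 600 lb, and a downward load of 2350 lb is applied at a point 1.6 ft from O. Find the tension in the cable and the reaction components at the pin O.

ΣM about O: T·sin24°·4.9 − 600·2.45 − 2350·1.6 = 0 → T = 5230/(4.9·0.406737) = 2624.17 ≈ 2624 lb.
ΣF_x = 0: O_x − T·cos24° = 0 → O_x = 2624.17 × 0.913545 = 2397 lb.
ΣF_y = 0: O_y + T·sin24° − 600 − 2350 = 0 → O_y = 2950 − 2624.17 × 0.406737 = 1883 lb.

T = 2624 lb, O_x = 2397 lb, O_y = 1883 lb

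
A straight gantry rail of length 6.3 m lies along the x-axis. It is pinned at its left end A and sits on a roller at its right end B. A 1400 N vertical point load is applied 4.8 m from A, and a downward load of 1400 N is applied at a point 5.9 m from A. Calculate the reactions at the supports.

A_x = 0, A_y = 422.2 N, B_y = 2378 N

Taking moments about A: B_y·6.3 − 1400·4.8 − 1400·5.9 = 0 → B_y = 14980/6.3 = 2377.78 ≈ 2378 N.
ΣF_y = 0: A_y + 2377.78 − 1400 − 1400 = 0 → A_y = 422.2 N.
ΣF_x = 0: no horizontal applied forces, so A_x = 0.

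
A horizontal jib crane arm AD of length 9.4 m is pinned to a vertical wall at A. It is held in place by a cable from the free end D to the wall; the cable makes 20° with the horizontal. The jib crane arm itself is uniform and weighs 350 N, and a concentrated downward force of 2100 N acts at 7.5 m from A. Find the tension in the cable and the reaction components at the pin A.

ΣM about A: T·sin20°·9.4 − 350·4.7 − 2100·7.5 = 0 → T = 17395/(9.4·0.34202) = 5410.6 ≈ 5411 N.
ΣF_x = 0: A_x − T·cos20° = 0 → A_x = 5410.6 × 0.939693 = 5084 N.
ΣF_y = 0: A_y + T·sin20° − 350 − 2100 = 0 → A_y = 2450 − 5410.6 × 0.34202 = 599.5 N.

T = 5411 N, A_x = 5084 N, A_y = 599.5 N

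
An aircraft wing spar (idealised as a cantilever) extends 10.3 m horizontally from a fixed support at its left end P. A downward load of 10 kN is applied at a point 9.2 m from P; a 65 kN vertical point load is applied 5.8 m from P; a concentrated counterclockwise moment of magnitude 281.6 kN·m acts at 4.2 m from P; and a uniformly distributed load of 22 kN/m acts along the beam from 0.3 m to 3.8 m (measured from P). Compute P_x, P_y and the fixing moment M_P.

Resultant of the distributed load: 22 × 3.5 = 77 kN at 2.05 m from P.
ΣF_x = 0: P_x = 0.
ΣF_y = 0: P_y − 10 − 65 − 22·3.5 = 0 → P_y = 152.0 kN.
ΣM about P: M_P − 10·9.2 − 65·5.8 + 281.6 − (22·3.5)·2.05 = 0 → M_P = 345.2 kN·m.

P_x = 0, P_y = 152.0 kN, M_P = 345.2 kN·m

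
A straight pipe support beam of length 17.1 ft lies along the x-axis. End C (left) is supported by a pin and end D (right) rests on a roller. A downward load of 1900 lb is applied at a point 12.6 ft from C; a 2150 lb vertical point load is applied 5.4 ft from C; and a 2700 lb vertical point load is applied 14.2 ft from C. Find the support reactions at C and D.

ΣM about C: D_y·17.1 − 1900·12.6 − 2150·5.4 − 2700·14.2 = 0 → D_y = 73890/17.1 = 4321.05 ≈ 4321 lb.
ΣF_y = 0: C_y + 4321.05 − 1900 − 2150 − 2700 = 0 → C_y = 2429 lb.
ΣF_x = 0: no horizontal applied forces, so C_x = 0.

C_x = 0, C_y = 2429 lb, D_y = 4321 lb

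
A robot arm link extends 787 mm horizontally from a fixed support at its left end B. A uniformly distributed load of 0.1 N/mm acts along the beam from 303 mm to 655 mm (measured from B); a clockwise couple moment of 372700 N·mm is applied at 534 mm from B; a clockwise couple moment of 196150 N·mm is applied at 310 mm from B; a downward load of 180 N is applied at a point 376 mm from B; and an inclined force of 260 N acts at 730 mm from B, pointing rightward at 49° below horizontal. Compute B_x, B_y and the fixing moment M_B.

B_x = -170.6 N, B_y = 411.4 N, M_B = 796600 N·mm

Resultant of the distributed load: 0.1 × 352 = 35.2 N at 479 mm from B.
ΣF_x = 0: B_x + 260·cos49° = 0 → B_x = -170.6 N.
ΣF_y = 0: B_y − 0.1·352 − 180 − 260·sin49° = 0 → B_y = 411.4 N.
ΣM about B: M_B − (0.1·352)·479 − 372700 − 196150 − 180·376 − 260·sin49°·730 = 0 → M_B = 796600 N·mm.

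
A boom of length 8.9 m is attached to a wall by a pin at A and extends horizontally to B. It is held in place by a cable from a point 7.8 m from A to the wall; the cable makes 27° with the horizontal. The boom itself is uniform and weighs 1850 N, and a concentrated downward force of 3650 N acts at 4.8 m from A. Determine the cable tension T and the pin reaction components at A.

T = 7272 N, A_x = 6480 N, A_y = 2198 N

ΣM about A: T·sin27°·7.8 − 1850·4.45 − 3650·4.8 = 0 → T = 25752.5/(7.8·0.45399) = 7272.41 ≈ 7272 N.
ΣF_x = 0: A_x − T·cos27° = 0 → A_x = 7272.41 × 0.891007 = 6480 N.
ΣF_y = 0: A_y + T·sin27° − 1850 − 3650 = 0 → A_y = 5500 − 7272.41 × 0.45399 = 2198 N.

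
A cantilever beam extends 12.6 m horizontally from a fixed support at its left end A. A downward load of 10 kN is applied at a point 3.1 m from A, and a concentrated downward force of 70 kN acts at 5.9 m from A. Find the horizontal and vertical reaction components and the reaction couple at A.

A_x = 0, A_y = 80.00 kN, M_A = 444.0 kN·m

ΣF_x = 0: A_x = 0.
ΣF_y = 0: A_y − 10 − 70 = 0 → A_y = 80.00 kN.
ΣM about A: M_A − 10·3.1 − 70·5.9 = 0 → M_A = 444.0 kN·m.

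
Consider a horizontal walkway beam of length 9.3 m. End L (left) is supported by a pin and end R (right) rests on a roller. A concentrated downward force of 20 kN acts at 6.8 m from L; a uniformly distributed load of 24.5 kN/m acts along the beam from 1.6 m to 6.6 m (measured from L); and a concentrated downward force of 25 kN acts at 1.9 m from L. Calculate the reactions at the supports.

Resultant of the distributed load: 24.5 × 5 = 122.5 kN at 4.1 m from L.
ΣM about L: R_y·9.3 − 20·6.8 − (24.5·5)·4.1 − 25·1.9 = 0 → R_y = 685.75/9.3 = 73.7366 ≈ 73.74 kN.
ΣF_y = 0: L_y + 73.7366 − 20 − 24.5·5 − 25 = 0 → L_y = 93.76 kN.
ΣF_x = 0: no horizontal applied forces, so L_x = 0.

L_x = 0, L_y = 93.76 kN, R_y = 73.74 kN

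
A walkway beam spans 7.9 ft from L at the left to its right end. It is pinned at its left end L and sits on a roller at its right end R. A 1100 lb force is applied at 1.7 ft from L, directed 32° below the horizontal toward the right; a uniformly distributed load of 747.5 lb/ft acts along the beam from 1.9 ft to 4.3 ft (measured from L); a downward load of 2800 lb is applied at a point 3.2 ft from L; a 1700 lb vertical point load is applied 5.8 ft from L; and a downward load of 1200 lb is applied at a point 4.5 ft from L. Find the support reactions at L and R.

Resultant of the distributed load: 747.5 × 2.4 = 1794 lb at 3.1 ft from L.
Taking moments about L: R_y·7.9 − 1100·sin32°·1.7 − (747.5·2.4)·3.1 − 2800·3.2 − 1700·5.8 − 1200·4.5 = 0 → R_y = 30772.3/7.9 = 3895.23 ≈ 3895 lb.
ΣF_y = 0: L_y + 3895.23 − 1100·sin32° − 747.5·2.4 − 2800 − 1700 − 1200 = 0 → L_y = 4182 lb.
ΣF_x = 0: L_x + 1100·cos32° = 0 → L_x = -932.9 lb.

L_x = -932.9 lb, L_y = 4182 lb, R_y = 3895 lb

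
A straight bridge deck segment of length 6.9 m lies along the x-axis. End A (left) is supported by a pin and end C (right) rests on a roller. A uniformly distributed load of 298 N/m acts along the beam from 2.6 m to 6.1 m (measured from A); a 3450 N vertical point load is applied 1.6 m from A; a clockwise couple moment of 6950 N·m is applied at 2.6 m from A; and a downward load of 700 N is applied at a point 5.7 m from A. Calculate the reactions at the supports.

A_x = 0, A_y = 2150 N, C_y = 3043 N

Resultant of the distributed load: 298 × 3.5 = 1043 N at 4.35 m from A.
Taking moments about A: C_y·6.9 − (298·3.5)·4.35 − 3450·1.6 − 6950 − 700·5.7 = 0 → C_y = 20997.05/6.9 = 3043.05 ≈ 3043 N.
ΣF_y = 0: A_y + 3043.05 − 298·3.5 − 3450 − 700 = 0 → A_y = 2150 N.
ΣF_x = 0: no horizontal applied forces, so A_x = 0.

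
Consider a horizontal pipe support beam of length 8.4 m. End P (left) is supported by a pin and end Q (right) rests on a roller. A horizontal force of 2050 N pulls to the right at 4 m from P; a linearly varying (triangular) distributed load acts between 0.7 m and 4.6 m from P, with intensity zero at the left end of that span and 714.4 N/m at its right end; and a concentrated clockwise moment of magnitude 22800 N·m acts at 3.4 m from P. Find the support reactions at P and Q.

Resultant of the triangular load: ½ × 714.4 × 3.9 = 1393.08 N, acting at 3.3 m from P (one-third of the span from the peak).
ΣM about P: Q_y·8.4 − (½·714.4·3.9)·3.3 − 22800 = 0 → Q_y = 27397.164/8.4 = 3261.57 ≈ 3262 N.
ΣF_y = 0: P_y + 3261.57 − ½·714.4·3.9 = 0 → P_y = -1868 N.
ΣF_x = 0: P_x + 2050 = 0 → P_x = -2050 N.

P_x = -2050 N, P_y = -1868 N, Q_y = 3262 N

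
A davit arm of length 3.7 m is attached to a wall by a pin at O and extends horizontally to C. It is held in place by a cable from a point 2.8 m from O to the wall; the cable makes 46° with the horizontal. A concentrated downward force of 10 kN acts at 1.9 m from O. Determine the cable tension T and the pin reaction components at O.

T = 9.433 kN, O_x = 6.553 kN, O_y = 3.214 kN

ΣM about O: T·sin46°·2.8 − 10·1.9 = 0 → T = 19/(2.8·0.71934) = 9.43325 ≈ 9.433 kN.
ΣF_x = 0: O_x − T·cos46° = 0 → O_x = 9.43325 × 0.694658 = 6.553 kN.
ΣF_y = 0: O_y + T·sin46° − 10 = 0 → O_y = 10 − 9.43325 × 0.71934 = 3.214 kN.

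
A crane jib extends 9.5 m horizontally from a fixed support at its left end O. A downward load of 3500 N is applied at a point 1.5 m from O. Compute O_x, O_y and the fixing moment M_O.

ΣF_x = 0: O_x = 0.
ΣF_y = 0: O_y − 3500 = 0 → O_y = 3500 N.
ΣM about O: M_O − 3500·1.5 = 0 → M_O = 5250 N·m.

O_x = 0, O_y = 3500 N, M_O = 5250 N·m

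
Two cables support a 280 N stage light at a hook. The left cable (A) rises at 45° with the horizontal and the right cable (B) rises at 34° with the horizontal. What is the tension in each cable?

T_A = 236.5 N, T_B = 201.7 N

ΣF_x = 0: −T_A·cos45° + T_B·cos34° = 0 → T_B = 0.852925·T_A.
ΣF_y = 0: T_A·sin45° + T_B·sin34° = 280.
Substitute: T_A·(0.707107 + 0.852925·0.559193) = 280 → T_A = 236.475 ≈ 236.5 N.
Then T_B = 0.852925 × 236.475 = 201.7 N.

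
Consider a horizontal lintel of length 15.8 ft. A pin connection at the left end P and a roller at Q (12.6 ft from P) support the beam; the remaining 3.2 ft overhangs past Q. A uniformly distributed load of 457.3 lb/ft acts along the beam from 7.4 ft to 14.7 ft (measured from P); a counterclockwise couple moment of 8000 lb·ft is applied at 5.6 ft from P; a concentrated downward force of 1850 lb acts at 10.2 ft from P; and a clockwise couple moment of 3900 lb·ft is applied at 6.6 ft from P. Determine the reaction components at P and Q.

P_x = 0, P_y = 1088 lb, Q_y = 4100 lb

Resultant of the distributed load: 457.3 × 7.3 = 3338.29 lb at 11.05 ft from P.
ΣM about P: Q_y·12.6 − (457.3·7.3)·11.05 + 8000 − 1850·10.2 − 3900 = 0 → Q_y = 51658.1045/12.6 = 4099.85 ≈ 4100 lb.
ΣF_y = 0: P_y + 4099.85 − 457.3·7.3 − 1850 = 0 → P_y = 1088 lb.
ΣF_x = 0: no horizontal applied forces, so P_x = 0.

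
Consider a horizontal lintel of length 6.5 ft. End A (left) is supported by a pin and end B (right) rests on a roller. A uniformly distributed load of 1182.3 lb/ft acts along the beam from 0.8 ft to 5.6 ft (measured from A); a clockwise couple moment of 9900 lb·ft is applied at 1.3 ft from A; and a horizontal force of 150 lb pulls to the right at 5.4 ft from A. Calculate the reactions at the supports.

A_x = -150.0 lb, A_y = 1358 lb, B_y = 4317 lb

Resultant of the distributed load: 1182.3 × 4.8 = 5675.04 lb at 3.2 ft from A.
Taking moments about A: B_y·6.5 − (1182.3·4.8)·3.2 − 9900 = 0 → B_y = 28060.128/6.5 = 4316.94 ≈ 4317 lb.
ΣF_y = 0: A_y + 4316.94 − 1182.3·4.8 = 0 → A_y = 1358 lb.
ΣF_x = 0: A_x + 150 = 0 → A_x = -150.0 lb.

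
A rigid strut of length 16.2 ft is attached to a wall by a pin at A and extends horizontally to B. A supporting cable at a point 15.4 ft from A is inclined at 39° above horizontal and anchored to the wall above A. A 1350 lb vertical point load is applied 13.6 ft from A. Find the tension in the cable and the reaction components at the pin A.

T = 1894 lb, A_x = 1472 lb, A_y = 157.8 lb

ΣM about A: T·sin39°·15.4 − 1350·13.6 = 0 → T = 18360/(15.4·0.62932) = 1894.44 ≈ 1894 lb.
ΣF_x = 0: A_x − T·cos39° = 0 → A_x = 1894.44 × 0.777146 = 1472 lb.
ΣF_y = 0: A_y + T·sin39° − 1350 = 0 → A_y = 1350 − 1894.44 × 0.62932 = 157.8 lb.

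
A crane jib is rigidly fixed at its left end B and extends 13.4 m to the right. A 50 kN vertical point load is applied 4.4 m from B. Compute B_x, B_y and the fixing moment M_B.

ΣF_x = 0: B_x = 0.
ΣF_y = 0: B_y − 50 = 0 → B_y = 50.00 kN.
ΣM about B: M_B − 50·4.4 = 0 → M_B = 220.0 kN·m.

B_x = 0, B_y = 50.00 kN, M_B = 220.0 kN·m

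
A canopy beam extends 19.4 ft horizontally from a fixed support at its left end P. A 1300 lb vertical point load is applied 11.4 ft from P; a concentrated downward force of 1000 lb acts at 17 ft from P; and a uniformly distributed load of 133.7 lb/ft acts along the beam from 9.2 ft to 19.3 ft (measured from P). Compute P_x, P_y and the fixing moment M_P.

P_x = 0, P_y = 3650 lb, M_P = 51060 lb·ft

Resultant of the distributed load: 133.7 × 10.1 = 1350.37 lb at 14.25 ft from P.
ΣF_x = 0: P_x = 0.
ΣF_y = 0: P_y − 1300 − 1000 − 133.7·10.1 = 0 → P_y = 3650 lb.
ΣM about P: M_P − 1300·11.4 − 1000·17 − (133.7·10.1)·14.25 = 0 → M_P = 51060 lb·ft.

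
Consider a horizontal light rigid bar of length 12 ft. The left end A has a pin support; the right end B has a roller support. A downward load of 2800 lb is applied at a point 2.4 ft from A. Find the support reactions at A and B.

Moments about A: B_y·12 − 2800·2.4 = 0 → B_y = 6720/12 = 560.0 lb.
ΣF_y = 0: A_y + 560 − 2800 = 0 → A_y = 2240 lb.
ΣF_x = 0: no horizontal applied forces, so A_x = 0.

A_x = 0, A_y = 2240 lb, B_y = 560.0 lb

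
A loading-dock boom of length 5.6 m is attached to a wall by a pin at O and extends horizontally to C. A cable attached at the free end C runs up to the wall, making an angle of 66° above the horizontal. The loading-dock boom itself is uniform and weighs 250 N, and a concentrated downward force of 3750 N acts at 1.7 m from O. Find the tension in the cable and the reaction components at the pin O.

T = 1383 N, O_x = 562.5 N, O_y = 2737 N

ΣM about O: T·sin66°·5.6 − 250·2.8 − 3750·1.7 = 0 → T = 7075/(5.6·0.913545) = 1382.96 ≈ 1383 N.
ΣF_x = 0: O_x − T·cos66° = 0 → O_x = 1382.96 × 0.406737 = 562.5 N.
ΣF_y = 0: O_y + T·sin66° − 250 − 3750 = 0 → O_y = 4000 − 1382.96 × 0.913545 = 2737 N.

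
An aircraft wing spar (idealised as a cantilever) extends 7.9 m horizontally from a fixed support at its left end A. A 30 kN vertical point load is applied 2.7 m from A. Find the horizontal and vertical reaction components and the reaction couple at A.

A_x = 0, A_y = 30.00 kN, M_A = 81.00 kN·m

ΣF_x = 0: A_x = 0.
ΣF_y = 0: A_y − 30 = 0 → A_y = 30.00 kN.
ΣM about A: M_A − 30·2.7 = 0 → M_A = 81.00 kN·m.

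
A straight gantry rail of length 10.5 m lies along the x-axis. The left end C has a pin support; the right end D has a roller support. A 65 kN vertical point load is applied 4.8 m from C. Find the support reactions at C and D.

Moments about C: D_y·10.5 − 65·4.8 = 0 → D_y = 312/10.5 = 29.7143 ≈ 29.71 kN.
ΣF_y = 0: C_y + 29.7143 − 65 = 0 → C_y = 35.29 kN.
ΣF_x = 0: no horizontal applied forces, so C_x = 0.

C_x = 0, C_y = 35.29 kN, D_y = 29.71 kN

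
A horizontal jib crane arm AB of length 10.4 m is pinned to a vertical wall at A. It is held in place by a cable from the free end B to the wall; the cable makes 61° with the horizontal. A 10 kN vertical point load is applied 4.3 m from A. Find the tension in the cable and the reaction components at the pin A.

ΣM about A: T·sin61°·10.4 − 10·4.3 = 0 → T = 43/(10.4·0.87462) = 4.72733 ≈ 4.727 kN.
ΣF_x = 0: A_x − T·cos61° = 0 → A_x = 4.72733 × 0.48481 = 2.292 kN.
ΣF_y = 0: A_y + T·sin61° − 10 = 0 → A_y = 10 − 4.72733 × 0.87462 = 5.865 kN.

T = 4.727 kN, A_x = 2.292 kN, A_y = 5.865 kN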